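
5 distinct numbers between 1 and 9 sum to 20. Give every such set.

{1,2,3,5,9}; {1,2,3,6,8}; {1,2,4,5,8}; {1,2,4,6,7}; {1,3,4,5,7}; {2,3,4,5,6}

5 distinct digits from 1–9 sum between 15 and 35.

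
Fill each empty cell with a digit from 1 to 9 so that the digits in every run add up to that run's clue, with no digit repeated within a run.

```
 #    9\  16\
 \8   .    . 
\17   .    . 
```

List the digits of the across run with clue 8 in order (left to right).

17 in 2 cells must be {8,9}; 16 in 2 cells must be {7,9}.
The 8 across and the 16 down share only 7, so R1C2 = 7.
The 17 across and the 9 down share only 8, so R2C1 = 8.
R2C2 = 17 − 8 = 9 completes the 17 across.
R1C1 = 8 − 7 = 1 completes the 8 across.

1 7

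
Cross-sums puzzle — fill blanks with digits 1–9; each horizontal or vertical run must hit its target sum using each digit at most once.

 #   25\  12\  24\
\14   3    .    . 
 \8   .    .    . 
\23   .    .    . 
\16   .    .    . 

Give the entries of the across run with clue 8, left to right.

5 1 2

23 in 3 cells must be {6,8,9}.
Given what's placed, R2C1 must be 5 to fit the 8 across and 25 down.
Intersecting the 23 across with the 12 down forces R3C2 = 6.
R1C2 = 2: the only remaining digit allowed by both the 14 across and the 12 down.
R1C3 = 14 − 5 = 9 completes the 14 across.
R2C2 = 1: the only remaining digit allowed by both the 8 across and the 12 down.
R2C3 = 8 − 6 = 2 completes the 8 across.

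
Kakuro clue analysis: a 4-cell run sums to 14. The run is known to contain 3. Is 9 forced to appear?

Counterexample: {1,2,3,8} sums to 14 under that restriction without using 9.

No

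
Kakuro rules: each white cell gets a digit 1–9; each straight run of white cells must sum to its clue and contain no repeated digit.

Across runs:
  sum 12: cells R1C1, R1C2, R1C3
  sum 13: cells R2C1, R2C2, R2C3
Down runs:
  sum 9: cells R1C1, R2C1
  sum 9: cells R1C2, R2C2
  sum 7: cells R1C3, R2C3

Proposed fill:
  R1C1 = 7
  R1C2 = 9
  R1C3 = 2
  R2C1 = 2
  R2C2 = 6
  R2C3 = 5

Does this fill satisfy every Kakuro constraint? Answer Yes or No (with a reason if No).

No — the down run R1C2–R2C2 sums to 15, not 9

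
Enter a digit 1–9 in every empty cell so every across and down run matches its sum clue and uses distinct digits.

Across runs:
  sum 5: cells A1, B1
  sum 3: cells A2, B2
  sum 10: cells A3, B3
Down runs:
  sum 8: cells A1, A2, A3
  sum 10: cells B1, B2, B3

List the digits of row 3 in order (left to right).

3 in 2 cells must be {1,2}.
Nothing is forced directly, so branch on B2, whose candidates are 1 or 2. If B2 = 1: that forces A2 = 2, A3 = 1, after which B3 would have to be in {9} for the 10 across but in {2,3,4,5,6,7} for the 10 down — contradiction. So B2 = 2.
A2 = 3 − 2 = 1 completes the 3 across.
Nothing is forced directly, so branch on B1, whose candidates are 1 or 3. If B1 = 3: that forces A1 = 2, after which A3 would have to be in {1,2,3,4,6,7,8,9} for the 10 across but in {5} for the 8 down — contradiction. So B1 = 1.
A1 = 5 − 1 = 4 completes the 5 across.
A3 = 8 − 5 = 3 completes the 8 down.
B3 = 10 − 3 = 7 completes the 10 across.

3 7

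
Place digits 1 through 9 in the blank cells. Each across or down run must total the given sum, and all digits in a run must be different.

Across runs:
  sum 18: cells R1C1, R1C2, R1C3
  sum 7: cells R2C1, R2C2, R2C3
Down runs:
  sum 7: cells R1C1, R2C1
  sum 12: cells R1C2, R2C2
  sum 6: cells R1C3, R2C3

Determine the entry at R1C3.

4

7 in 3 cells must be {1,2,4}.
The 7 across and the 12 down share only 4, so R2C2 = 4.
R1C2 = 12 − 4 = 8 completes the 12 down.
Nothing is forced directly, so branch on R1C3, whose candidates are 1 or 4. If R1C3 = 1: then R1C1 would have to be in {9} for the 18 across but in {1,2,3,4,5,6} for the 7 down — contradiction. So R1C3 = 4.
R1C1 = 18 − 12 = 6 completes the 18 across.
R2C1 = 7 − 6 = 1 completes the 7 down.
R2C3 = 7 − 5 = 2 completes the 7 across.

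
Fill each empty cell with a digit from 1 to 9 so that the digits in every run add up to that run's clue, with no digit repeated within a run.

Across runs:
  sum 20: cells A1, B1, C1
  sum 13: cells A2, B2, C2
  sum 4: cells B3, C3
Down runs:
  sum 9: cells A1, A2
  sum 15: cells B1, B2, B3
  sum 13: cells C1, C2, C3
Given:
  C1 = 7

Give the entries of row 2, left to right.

1 7 5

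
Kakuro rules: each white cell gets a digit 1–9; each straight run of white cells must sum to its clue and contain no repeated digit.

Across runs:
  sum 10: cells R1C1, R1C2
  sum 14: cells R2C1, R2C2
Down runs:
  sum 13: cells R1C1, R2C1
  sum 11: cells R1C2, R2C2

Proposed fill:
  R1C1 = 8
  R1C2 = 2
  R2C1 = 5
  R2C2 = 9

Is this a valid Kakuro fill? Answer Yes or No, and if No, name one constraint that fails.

Across: 8+2=10; 5+9=14. Down: 8+5=13; 2+9=11. No digit repeats within any run.

Yes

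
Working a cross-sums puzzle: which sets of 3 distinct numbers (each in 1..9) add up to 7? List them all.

{1,2,4}

3 distinct digits from 1–9 sum between 6 and 24.
Only one set works: {1,2,4}.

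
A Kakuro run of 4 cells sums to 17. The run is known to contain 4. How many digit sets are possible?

4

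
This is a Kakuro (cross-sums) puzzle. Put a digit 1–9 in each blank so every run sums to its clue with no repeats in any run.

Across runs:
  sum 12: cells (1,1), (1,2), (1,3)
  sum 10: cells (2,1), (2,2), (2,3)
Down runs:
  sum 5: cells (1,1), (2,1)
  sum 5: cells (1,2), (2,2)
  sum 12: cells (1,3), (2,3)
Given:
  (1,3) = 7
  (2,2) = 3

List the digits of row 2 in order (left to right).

2 3 5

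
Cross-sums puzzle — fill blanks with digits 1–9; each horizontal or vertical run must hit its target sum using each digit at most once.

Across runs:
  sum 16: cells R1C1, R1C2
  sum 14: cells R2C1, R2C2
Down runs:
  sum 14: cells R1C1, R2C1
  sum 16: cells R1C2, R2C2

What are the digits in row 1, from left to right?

16 in 2 cells must be {7,9}.
The 16 across and the 14 down share only 9, so R1C1 = 9.
R1C2 = 16 − 9 = 7 completes the 16 across.
R2C1 = 14 − 9 = 5 completes the 14 down.
R2C2 = 14 − 5 = 9 completes the 14 across.

9 7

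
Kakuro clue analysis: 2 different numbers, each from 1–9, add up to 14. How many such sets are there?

2

2 distinct digits from 1–9 sum between 3 and 17.
Enumerating: {5,9}, {6,8}.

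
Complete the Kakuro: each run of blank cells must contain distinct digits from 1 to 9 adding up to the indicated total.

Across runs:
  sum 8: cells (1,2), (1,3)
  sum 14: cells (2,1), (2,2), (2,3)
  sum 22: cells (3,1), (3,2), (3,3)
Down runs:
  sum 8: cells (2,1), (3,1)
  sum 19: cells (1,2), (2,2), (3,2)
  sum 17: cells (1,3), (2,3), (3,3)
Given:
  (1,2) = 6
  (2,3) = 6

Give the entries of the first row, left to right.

(1,3) = 8 − 6 = 2 completes the 8 across.
Given what's placed, (2,2) must be 5 to fit the 14 across and 19 down.
(3,2) = 19 − 11 = 8 completes the 19 down.
(3,3) = 17 − 8 = 9 completes the 17 down.
(2,1) = 14 − 11 = 3 completes the 14 across.
(3,1) = 22 − 17 = 5 completes the 22 across.

6, 2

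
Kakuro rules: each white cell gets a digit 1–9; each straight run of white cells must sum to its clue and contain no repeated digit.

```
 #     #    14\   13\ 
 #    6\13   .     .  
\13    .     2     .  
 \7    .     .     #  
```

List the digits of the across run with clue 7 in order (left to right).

Nothing is forced directly, so branch on R2C1, whose candidates are 4 or 5. If R2C1 = 5: that forces R2C3 = 6, R3C1 = 1, after which R3C2 would have to be in {6} for the 7 across but in {3,4,5,7,8,9} for the 14 down — contradiction. So R2C1 = 4.
R2C3 = 13 − 6 = 7 completes the 13 across.
R3C1 = 6 − 4 = 2 completes the 6 down.
R3C2 = 7 − 2 = 5 completes the 7 across.
R1C2 = 14 − 7 = 7 completes the 14 down.
R1C3 = 13 − 7 = 6 completes the 13 across.

2 5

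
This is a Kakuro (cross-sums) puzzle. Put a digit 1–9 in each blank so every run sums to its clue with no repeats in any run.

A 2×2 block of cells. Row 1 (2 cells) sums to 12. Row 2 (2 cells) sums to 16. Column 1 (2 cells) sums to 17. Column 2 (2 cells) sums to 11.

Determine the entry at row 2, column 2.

16 in 2 cells must be {7,9}; 17 in 2 cells must be {8,9}.
The 16 across and the 17 down share only 9, so (2,1) = 9.
(2,2) = 16 − 9 = 7 completes the 16 across.
(1,1) = 17 − 9 = 8 completes the 17 down.
(1,2) = 12 − 8 = 4 completes the 12 across.

7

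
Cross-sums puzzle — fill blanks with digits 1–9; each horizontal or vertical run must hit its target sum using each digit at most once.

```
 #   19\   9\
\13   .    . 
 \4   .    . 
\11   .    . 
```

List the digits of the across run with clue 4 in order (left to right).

3 1

4 in 2 cells must be {1,3}.
The 4 across and the 19 down share only 3, so R2C1 = 3.
R2C2 = 4 − 3 = 1 completes the 4 across.
Nothing is forced directly, so branch on R1C1, whose candidates are 7 or 9. If R1C1 = 9: then R1C2 would have to be in {4} for the 13 across but in {2,3,5,6} for the 9 down — contradiction. So R1C1 = 7.
R1C2 = 13 − 7 = 6 completes the 13 across.
R3C1 = 19 − 10 = 9 completes the 19 down.
R3C2 = 11 − 9 = 2 completes the 11 across.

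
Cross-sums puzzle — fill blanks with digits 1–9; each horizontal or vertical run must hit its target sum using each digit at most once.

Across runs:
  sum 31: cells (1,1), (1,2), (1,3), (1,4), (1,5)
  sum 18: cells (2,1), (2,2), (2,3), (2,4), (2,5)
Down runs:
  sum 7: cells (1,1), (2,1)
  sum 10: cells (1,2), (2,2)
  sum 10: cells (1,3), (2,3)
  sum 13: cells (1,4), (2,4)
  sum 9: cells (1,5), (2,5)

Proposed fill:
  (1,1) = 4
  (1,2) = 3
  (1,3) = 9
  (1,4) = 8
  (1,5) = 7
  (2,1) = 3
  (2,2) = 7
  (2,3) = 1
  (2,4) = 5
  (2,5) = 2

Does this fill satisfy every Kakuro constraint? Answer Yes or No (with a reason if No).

Across: 4+3+9+8+7=31; 3+7+1+5+2=18. Down: 4+3=7; 3+7=10; 9+1=10; 8+5=13; 7+2=9. No digit repeats within any run.

Yes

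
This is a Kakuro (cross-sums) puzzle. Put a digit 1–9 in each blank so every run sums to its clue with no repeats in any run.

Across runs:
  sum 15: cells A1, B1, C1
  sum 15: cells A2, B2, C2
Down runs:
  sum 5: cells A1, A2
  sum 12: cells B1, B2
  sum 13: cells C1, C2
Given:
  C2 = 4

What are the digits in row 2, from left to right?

3, 8, 4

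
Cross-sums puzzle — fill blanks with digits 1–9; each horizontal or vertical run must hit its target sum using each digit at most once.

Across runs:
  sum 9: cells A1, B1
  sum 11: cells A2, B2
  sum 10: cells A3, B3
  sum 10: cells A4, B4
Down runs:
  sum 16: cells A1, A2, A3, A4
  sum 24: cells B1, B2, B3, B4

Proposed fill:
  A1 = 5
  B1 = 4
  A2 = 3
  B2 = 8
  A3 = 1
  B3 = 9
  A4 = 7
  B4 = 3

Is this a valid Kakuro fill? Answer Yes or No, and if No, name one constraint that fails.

Across: 5+4=9; 3+8=11; 1+9=10; 7+3=10. Down: 5+3+1+7=16; 4+8+9+3=24. No digit repeats within any run.

Yes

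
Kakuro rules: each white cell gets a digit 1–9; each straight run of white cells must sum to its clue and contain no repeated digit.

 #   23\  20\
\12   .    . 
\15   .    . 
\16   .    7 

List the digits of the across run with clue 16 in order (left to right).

9, 7

16 in 2 cells must be {7,9}; 23 in 3 cells must be {6,8,9}.
R3C1 = 16 − 7 = 9 completes the 16 across.
R1C1 = 8: the only remaining digit allowed by both the 12 across and the 23 down.
R1C2 = 12 − 8 = 4 completes the 12 across.
R2C1 = 23 − 17 = 6 completes the 23 down.
R2C2 = 15 − 6 = 9 completes the 15 across.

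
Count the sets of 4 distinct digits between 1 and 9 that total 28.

4 distinct digits from 1–9 sum between 10 and 30.
Enumerating: {4,7,8,9}, {5,6,8,9}.

2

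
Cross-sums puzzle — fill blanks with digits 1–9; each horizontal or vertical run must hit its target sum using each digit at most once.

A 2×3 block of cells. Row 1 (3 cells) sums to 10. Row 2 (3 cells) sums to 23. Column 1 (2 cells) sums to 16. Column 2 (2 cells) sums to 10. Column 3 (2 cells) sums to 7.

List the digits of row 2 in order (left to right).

9 8 6

23 in 3 cells must be {6,8,9}; 16 in 2 cells must be {7,9}.
The 10 across and the 16 down share only 7, so (1,1) = 7.
(2,1) = 16 − 7 = 9 completes the 16 down.
Given what's placed, (2,3) must be 6 to fit the 23 across and 7 down.
(1,3) = 7 − 6 = 1 completes the 7 down.
(2,2) = 23 − 15 = 8 completes the 23 across.
(1,2) = 10 − 8 = 2 completes the 10 across.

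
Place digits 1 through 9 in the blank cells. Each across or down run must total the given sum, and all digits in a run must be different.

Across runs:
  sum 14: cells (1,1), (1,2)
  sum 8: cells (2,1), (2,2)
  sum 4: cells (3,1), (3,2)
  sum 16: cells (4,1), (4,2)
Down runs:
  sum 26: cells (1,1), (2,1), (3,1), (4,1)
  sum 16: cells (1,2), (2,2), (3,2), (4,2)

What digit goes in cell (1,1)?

8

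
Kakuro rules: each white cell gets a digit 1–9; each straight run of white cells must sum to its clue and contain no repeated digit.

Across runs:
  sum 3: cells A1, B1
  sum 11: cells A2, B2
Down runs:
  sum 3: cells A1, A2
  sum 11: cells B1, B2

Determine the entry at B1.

3 in 2 cells must be {1,2}.
The 3 across and the 11 down share only 2, so B1 = 2.
The 11 across and the 3 down share only 2, so A2 = 2.
B2 = 11 − 2 = 9 completes the 11 across.
A1 = 3 − 2 = 1 completes the 3 across.

2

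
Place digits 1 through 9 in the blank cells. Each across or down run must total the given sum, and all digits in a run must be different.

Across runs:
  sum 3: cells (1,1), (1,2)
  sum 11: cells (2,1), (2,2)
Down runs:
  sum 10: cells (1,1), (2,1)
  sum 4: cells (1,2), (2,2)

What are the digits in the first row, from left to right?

3 in 2 cells must be {1,2}; 4 in 2 cells must be {1,3}.
The 3 across and the 4 down share only 1, so (1,2) = 1.
(2,2) = 4 − 1 = 3 completes the 4 down.
(1,1) = 3 − 1 = 2 completes the 3 across.
(2,1) = 11 − 3 = 8 completes the 11 across.

2 1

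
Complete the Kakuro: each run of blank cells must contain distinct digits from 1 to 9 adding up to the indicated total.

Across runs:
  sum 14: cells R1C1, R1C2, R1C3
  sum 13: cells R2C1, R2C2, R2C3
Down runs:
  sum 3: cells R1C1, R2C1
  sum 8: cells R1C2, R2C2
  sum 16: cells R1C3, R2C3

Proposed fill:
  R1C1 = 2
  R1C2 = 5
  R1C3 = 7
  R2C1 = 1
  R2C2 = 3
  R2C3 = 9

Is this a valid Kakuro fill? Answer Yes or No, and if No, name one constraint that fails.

Across: 2+5+7=14; 1+3+9=13. Down: 2+1=3; 5+3=8; 7+9=16. No digit repeats within any run.

Yes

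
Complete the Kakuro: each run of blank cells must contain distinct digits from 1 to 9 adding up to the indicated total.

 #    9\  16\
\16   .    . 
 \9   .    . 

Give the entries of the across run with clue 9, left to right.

16 in 2 cells must be {7,9}.
The 16 across and the 9 down share only 7, so R1C1 = 7.
R1C2 = 16 − 7 = 9 completes the 16 across.
R2C1 = 9 − 7 = 2 completes the 9 down.
R2C2 = 9 − 2 = 7 completes the 9 across.

2 7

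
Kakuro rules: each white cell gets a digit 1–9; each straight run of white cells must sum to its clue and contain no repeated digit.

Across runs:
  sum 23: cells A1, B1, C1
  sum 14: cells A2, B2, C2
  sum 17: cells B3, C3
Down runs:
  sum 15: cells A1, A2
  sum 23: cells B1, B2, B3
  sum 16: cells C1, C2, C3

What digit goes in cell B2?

6

23 in 3 cells must be {6,8,9}; 17 in 2 cells must be {8,9}.
Nothing is forced directly, so branch on B3, whose candidates are 8 or 9. If B3 = 9: that forces C3 = 8, C1 = 6, C2 = 2, B1 = 8, after which B2 would have to be in {3,4,5,7,8,9} for the 14 across but in {6} for the 23 down — contradiction. So B3 = 8.
C3 = 17 − 8 = 9 completes the 17 across.
Given what's placed, C1 must be 6 to fit the 23 across and 16 down.
C2 = 16 − 15 = 1 completes the 16 down.
B1 = 9: the only remaining digit allowed by both the 23 across and the 23 down.
B2 = 23 − 17 = 6 completes the 23 down.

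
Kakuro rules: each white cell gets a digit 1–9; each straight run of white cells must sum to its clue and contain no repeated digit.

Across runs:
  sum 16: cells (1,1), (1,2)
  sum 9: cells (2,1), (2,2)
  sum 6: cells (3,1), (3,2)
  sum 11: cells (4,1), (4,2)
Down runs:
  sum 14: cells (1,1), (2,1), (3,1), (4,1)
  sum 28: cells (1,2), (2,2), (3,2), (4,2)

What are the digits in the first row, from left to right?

7 9

16 in 2 cells must be {7,9}.
Only 7 fits (1,1) under both its across sum 16 and down sum 14.
(1,2) = 16 − 7 = 9 completes the 16 across.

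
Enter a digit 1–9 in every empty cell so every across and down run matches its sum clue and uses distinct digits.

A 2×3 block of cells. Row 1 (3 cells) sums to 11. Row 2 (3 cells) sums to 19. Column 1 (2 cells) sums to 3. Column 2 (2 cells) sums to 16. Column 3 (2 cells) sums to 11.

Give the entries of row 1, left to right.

1 7 3

3 in 2 cells must be {1,2}; 16 in 2 cells must be {7,9}.
The 11 across and the 16 down share only 7, so (1,2) = 7.
Given what's placed, (1,3) must be 3 to fit the 11 across and 11 down.
(2,1) = 2: only digit in both the 19-across and 3-down candidate sets.
(2,2) = 16 − 7 = 9 completes the 16 down.
(2,3) = 19 − 11 = 8 completes the 19 across.
(1,1) = 11 − 10 = 1 completes the 11 across.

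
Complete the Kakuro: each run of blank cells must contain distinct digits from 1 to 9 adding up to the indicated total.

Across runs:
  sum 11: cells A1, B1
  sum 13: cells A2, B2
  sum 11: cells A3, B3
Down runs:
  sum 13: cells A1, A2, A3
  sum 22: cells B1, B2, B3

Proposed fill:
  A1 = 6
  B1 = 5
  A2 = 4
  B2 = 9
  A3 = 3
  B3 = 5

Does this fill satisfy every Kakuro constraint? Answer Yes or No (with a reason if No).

No — the down run B1–B3 sums to 19, not 22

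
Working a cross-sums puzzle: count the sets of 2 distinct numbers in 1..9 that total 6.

2 distinct digits from 1–9 sum between 3 and 17.
Enumerating: {1,5}, {2,4}.

2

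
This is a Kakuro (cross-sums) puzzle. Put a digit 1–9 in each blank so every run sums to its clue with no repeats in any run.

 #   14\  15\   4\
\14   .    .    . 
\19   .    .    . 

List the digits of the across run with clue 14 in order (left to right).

4 in 2 cells must be {1,3}.
The 19 across and the 4 down share only 3, so R2C3 = 3.
R1C3 = 4 − 3 = 1 completes the 4 down.
Given what's placed, R2C1 must be 9 to fit the 19 across and 14 down.
R2C2 = 19 − 12 = 7 completes the 19 across.
R1C1 = 14 − 9 = 5 completes the 14 down.
R1C2 = 14 − 6 = 8 completes the 14 across.

5 8 1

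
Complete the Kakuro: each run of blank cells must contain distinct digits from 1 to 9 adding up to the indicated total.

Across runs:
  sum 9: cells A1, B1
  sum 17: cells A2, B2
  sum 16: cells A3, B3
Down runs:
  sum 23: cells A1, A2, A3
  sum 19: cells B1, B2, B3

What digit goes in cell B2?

17 in 2 cells must be {8,9}; 16 in 2 cells must be {7,9}; 23 in 3 cells must be {6,8,9}.
The 16 across and the 23 down share only 9, so A3 = 9.
B3 = 16 − 9 = 7 completes the 16 across.
Given what's placed, A2 must be 8 to fit the 17 across and 23 down.
B2 = 17 − 8 = 9 completes the 17 across.
A1 = 23 − 17 = 6 completes the 23 down.
B1 = 9 − 6 = 3 completes the 9 across.

9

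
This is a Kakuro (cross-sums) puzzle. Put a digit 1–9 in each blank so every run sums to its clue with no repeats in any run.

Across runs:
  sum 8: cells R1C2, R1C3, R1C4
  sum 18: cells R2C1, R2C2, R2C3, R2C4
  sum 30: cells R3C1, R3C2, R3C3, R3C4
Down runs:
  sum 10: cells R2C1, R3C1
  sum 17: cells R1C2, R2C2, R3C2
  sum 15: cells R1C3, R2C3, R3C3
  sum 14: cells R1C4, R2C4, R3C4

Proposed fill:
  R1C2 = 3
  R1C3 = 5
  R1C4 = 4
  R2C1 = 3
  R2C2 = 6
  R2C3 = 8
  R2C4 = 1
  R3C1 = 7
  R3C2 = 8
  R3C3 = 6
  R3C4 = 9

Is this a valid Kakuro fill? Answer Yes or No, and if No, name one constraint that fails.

No — the down run R1C3–R3C3 sums to 19, not 15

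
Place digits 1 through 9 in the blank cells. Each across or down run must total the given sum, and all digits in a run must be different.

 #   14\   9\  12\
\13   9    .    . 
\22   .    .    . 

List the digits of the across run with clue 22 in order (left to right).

Given what's placed, R1C3 must be 3 to fit the 13 across and 12 down.
R2C1 = 14 − 9 = 5 completes the 14 down.
R2C2 = 8: the only remaining digit allowed by both the 22 across and the 9 down.
R2C3 = 22 − 13 = 9 completes the 22 across.
R1C2 = 13 − 12 = 1 completes the 13 across.

5 8 9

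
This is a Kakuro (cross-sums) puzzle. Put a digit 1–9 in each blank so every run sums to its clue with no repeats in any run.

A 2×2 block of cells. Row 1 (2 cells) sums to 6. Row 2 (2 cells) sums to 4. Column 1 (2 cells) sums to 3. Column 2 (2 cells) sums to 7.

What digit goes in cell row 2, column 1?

1

4 in 2 cells must be {1,3}; 3 in 2 cells must be {1,2}.
The 4 across and the 3 down share only 1, so (2,1) = 1.
(2,2) = 4 − 1 = 3 completes the 4 across.
(1,1) = 3 − 1 = 2 completes the 3 down.
(1,2) = 6 − 2 = 4 completes the 6 across.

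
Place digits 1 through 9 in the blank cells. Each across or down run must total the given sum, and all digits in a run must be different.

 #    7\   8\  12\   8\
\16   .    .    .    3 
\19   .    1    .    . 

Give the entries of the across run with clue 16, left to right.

1, 7, 5, 3

R1C2 = 8 − 1 = 7 completes the 8 down.
R2C4 = 8 − 3 = 5 completes the 8 down.
No cell is forced outright now. R2C1 can only be 4 or 6 (the digits allowed by both its 19 across and its 7 down). If R2C1 = 4: then R1C1 would have to be in {1,2,4,5} for the 16 across but in {3} for the 7 down — contradiction. So R2C1 = 6.
R1C1 = 7 − 6 = 1 completes the 7 down.
R1C3 = 16 − 11 = 5 completes the 16 across.
R2C3 = 19 − 12 = 7 completes the 19 across.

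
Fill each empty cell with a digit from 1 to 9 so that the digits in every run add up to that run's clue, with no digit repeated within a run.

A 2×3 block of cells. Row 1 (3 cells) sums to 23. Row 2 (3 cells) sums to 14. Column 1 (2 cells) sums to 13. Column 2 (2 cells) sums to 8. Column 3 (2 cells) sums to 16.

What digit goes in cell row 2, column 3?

23 in 3 cells must be {6,8,9}; 16 in 2 cells must be {7,9}.
The 23 across and the 8 down share only 6, so (1,2) = 6.
Given what's placed, (1,3) must be 9 to fit the 23 across and 16 down.
(2,2) = 8 − 6 = 2 completes the 8 down.
(2,3) = 16 − 9 = 7 completes the 16 down.
(1,1) = 23 − 15 = 8 completes the 23 across.
(2,1) = 14 − 9 = 5 completes the 14 across.

7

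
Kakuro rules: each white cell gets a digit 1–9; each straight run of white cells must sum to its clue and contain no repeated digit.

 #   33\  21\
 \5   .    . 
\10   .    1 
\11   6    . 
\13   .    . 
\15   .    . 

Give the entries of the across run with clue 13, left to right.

Given what's placed, R1C1 must be 3 to fit the 5 across and 33 down.
R1C2 = 5 − 3 = 2 completes the 5 across.
R2C1 = 10 − 1 = 9 completes the 10 across.
R3C2 = 11 − 6 = 5 completes the 11 across.
Nothing is forced directly, so branch on R4C1, whose candidates are 7 or 8. If R4C1 = 8: then R4C2 would have to be in {5} for the 13 across but in {4,6,7,9} for the 21 down — contradiction. So R4C1 = 7.
R4C2 = 13 − 7 = 6 completes the 13 across.
R5C1 = 33 − 25 = 8 completes the 33 down.
R5C2 = 15 − 8 = 7 completes the 15 across.

7, 6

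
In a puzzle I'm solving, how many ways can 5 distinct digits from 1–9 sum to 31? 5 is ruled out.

5 distinct digits from 1–9 sum between 15 and 35.
Dropping sets that contain 5.
Enumerating: {1,6,7,8,9}, {3,4,7,8,9}.

2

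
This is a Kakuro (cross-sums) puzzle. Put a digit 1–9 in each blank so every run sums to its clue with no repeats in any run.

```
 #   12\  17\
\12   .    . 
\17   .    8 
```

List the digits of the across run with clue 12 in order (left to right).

17 in 2 cells must be {8,9}.
R1C2 = 17 − 8 = 9 completes the 17 down.
R2C1 = 17 − 8 = 9 completes the 17 across.
R1C1 = 12 − 9 = 3 completes the 12 across.

3 9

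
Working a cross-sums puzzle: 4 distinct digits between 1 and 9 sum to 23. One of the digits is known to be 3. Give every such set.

4 distinct digits from 1–9 sum between 10 and 30.
Keeping only sets containing 3.

{3,4,7,9}; {3,5,6,9}; {3,5,7,8}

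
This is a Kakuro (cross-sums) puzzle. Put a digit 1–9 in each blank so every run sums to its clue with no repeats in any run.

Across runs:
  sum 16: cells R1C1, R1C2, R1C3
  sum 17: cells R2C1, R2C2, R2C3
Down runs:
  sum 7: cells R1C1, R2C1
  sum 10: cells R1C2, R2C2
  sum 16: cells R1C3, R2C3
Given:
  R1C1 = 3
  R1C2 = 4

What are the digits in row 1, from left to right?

3, 4, 9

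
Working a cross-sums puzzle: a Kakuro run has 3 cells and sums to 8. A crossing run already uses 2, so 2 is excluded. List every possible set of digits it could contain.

3 distinct digits from 1–9 sum between 6 and 24.
Dropping sets that contain 2.
Only one set works: {1,3,4}.

{1,3,4}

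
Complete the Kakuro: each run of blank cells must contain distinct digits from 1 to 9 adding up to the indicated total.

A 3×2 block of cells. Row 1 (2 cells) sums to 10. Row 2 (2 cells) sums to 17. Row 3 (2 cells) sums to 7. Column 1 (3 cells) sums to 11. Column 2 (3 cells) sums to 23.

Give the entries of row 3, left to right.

1 6

17 in 2 cells must be {8,9}; 23 in 3 cells must be {6,8,9}.
The 17 across and the 11 down share only 8, so (2,1) = 8.
(2,2) = 17 − 8 = 9 completes the 17 across.
Given what's placed, (3,2) must be 6 to fit the 7 across and 23 down.
(1,2) = 23 − 15 = 8 completes the 23 down.
(3,1) = 7 − 6 = 1 completes the 7 across.
(1,1) = 10 − 8 = 2 completes the 10 across.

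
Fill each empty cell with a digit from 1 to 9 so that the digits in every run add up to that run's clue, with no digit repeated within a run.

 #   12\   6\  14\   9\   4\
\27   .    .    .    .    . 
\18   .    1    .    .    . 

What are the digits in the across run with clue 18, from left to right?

4 in 2 cells must be {1,3}.
R1C2 = 6 − 1 = 5 completes the 6 down.
R2C5 = 3: the only remaining digit allowed by both the 18 across and the 4 down.
R1C5 = 4 − 3 = 1 completes the 4 down.
Nothing is forced directly, so branch on R2C3, whose candidates are 5 or 8. If R2C3 = 5: that forces R1C3 = 9, R2C1 = 7, R2C4 = 2, after which R1C1 would have to be in {4,8} for the 27 across but in {5} for the 12 down — contradiction. So R2C3 = 8.
R1C3 = 14 − 8 = 6 completes the 14 down.
Given what's placed, R2C1 must be 4 to fit the 18 across and 12 down.
R2C4 = 18 − 16 = 2 completes the 18 across.

4 1 8 2 3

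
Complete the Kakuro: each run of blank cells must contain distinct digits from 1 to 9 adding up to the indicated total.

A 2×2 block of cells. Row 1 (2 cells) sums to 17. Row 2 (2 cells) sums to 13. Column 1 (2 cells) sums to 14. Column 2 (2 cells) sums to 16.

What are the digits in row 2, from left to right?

6 7

17 in 2 cells must be {8,9}; 16 in 2 cells must be {7,9}.
The 17 across and the 16 down share only 9, so (1,2) = 9.
(2,2) = 16 − 9 = 7 completes the 16 down.
(1,1) = 17 − 9 = 8 completes the 17 across.
(2,1) = 13 − 7 = 6 completes the 13 across.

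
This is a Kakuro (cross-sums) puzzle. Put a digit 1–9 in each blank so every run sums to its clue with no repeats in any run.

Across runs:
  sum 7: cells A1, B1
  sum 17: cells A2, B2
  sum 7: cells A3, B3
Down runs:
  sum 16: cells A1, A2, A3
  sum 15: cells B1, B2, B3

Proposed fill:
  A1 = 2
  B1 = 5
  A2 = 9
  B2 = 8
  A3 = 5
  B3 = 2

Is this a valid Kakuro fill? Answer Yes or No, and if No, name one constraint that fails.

Across: 2+5=7; 9+8=17; 5+2=7. Down: 2+9+5=16; 5+8+2=15. No digit repeats within any run.

Yes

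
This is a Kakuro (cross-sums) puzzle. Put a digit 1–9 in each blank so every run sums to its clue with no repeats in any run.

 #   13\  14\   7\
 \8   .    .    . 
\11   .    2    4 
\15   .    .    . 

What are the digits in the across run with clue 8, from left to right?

2, 5, 1

7 in 3 cells must be {1,2,4}.
R2C1 = 11 − 6 = 5 completes the 11 across.
Nothing is forced directly, so branch on R1C1, whose candidates are 1 or 2. If R1C1 = 1: that forces R1C3 = 2, R3C1 = 7, after which R3C3 would have to be in {2,3,5,6} for the 15 across but in {1} for the 7 down — contradiction. So R1C1 = 2.
Given what's placed, R1C2 must be 5 to fit the 8 across and 14 down.
R1C3 = 8 − 7 = 1 completes the 8 across.
R3C1 = 13 − 7 = 6 completes the 13 down.
R3C2 = 14 − 7 = 7 completes the 14 down.
R3C3 = 15 − 13 = 2 completes the 15 across.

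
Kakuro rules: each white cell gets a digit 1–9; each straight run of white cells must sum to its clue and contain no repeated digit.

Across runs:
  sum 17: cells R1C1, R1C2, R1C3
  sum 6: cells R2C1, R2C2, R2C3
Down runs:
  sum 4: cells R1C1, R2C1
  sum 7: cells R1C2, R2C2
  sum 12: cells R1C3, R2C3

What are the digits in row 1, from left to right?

3 5 9

6 in 3 cells must be {1,2,3}; 4 in 2 cells must be {1,3}.
The 6 across and the 12 down share only 3, so R2C3 = 3.
R1C3 = 12 − 3 = 9 completes the 12 down.
Given what's placed, R2C1 must be 1 to fit the 6 across and 4 down.
R2C2 = 6 − 4 = 2 completes the 6 across.
R1C1 = 4 − 1 = 3 completes the 4 down.
R1C2 = 17 − 12 = 5 completes the 17 across.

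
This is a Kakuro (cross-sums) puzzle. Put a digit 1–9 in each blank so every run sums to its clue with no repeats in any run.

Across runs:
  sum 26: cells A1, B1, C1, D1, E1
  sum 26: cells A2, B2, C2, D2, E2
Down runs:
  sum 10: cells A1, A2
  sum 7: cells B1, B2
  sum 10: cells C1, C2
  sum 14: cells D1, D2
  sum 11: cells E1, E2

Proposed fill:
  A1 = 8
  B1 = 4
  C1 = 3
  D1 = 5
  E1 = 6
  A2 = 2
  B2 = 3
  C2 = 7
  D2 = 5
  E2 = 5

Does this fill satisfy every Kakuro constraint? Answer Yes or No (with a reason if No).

No — the down run D1–D2 sums to 10, not 14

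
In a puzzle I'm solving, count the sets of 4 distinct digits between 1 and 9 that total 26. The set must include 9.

4 distinct digits from 1–9 sum between 10 and 30.
Keeping only sets containing 9.
Enumerating: {2,7,8,9}, {3,6,8,9}, {4,5,8,9}, {4,6,7,9}.

4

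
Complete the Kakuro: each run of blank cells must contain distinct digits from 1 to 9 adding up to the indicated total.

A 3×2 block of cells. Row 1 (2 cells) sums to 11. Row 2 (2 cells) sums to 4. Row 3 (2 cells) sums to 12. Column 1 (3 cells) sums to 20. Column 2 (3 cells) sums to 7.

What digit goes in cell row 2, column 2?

1

4 in 2 cells must be {1,3}; 7 in 3 cells must be {1,2,4}.
The 4 across and the 20 down share only 3, so (2,1) = 3.
(2,2) = 4 − 3 = 1 completes the 4 across.
Given what's placed, (3,2) must be 4 to fit the 12 across and 7 down.
(1,2) = 7 − 5 = 2 completes the 7 down.
(3,1) = 12 − 4 = 8 completes the 12 across.
(1,1) = 11 − 2 = 9 completes the 11 across.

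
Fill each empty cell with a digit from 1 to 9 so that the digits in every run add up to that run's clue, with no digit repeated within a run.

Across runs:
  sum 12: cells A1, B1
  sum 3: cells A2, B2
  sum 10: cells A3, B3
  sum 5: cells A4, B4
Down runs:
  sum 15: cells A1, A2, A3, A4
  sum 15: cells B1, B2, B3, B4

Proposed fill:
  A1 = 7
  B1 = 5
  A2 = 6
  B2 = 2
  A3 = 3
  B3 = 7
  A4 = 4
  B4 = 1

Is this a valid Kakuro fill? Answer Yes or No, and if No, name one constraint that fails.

No — the down run A1–A4 sums to 20, not 15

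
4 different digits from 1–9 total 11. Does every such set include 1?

Yes

The only way to make 11 from 4 distinct digits is {1,2,3,5}, which contains 1.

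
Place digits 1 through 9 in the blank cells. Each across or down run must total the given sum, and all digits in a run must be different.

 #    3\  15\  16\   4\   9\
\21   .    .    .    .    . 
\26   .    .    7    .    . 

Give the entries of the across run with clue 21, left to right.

3 in 2 cells must be {1,2}; 16 in 2 cells must be {7,9}; 4 in 2 cells must be {1,3}.
R1C3 = 16 − 7 = 9 completes the 16 down.
R1C2 = 6: the only remaining digit allowed by both the 21 across and the 15 down.
R2C2 = 15 − 6 = 9 completes the 15 down.
No cell is forced outright now. R1C4 can only be 1 or 3 (the digits allowed by both its 21 across and its 4 down). If R1C4 = 3: that forces R2C4 = 1, after which R2C1 would have to be in {3,4,5,6} for the 26 across but in {1,2} for the 3 down — contradiction. So R1C4 = 1.
R1C1 = 2: the only remaining digit allowed by both the 21 across and the 3 down.
R1C5 = 21 − 18 = 3 completes the 21 across.

2, 6, 9, 1, 3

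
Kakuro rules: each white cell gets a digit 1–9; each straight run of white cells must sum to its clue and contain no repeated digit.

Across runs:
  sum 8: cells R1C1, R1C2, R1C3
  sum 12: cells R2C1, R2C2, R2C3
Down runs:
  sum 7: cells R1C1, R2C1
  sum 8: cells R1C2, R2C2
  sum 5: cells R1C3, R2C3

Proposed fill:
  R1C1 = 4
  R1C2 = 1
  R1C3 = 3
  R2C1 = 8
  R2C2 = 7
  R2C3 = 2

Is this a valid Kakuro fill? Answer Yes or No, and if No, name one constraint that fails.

No — the across run R2C1–R2C3 sums to 17, not 12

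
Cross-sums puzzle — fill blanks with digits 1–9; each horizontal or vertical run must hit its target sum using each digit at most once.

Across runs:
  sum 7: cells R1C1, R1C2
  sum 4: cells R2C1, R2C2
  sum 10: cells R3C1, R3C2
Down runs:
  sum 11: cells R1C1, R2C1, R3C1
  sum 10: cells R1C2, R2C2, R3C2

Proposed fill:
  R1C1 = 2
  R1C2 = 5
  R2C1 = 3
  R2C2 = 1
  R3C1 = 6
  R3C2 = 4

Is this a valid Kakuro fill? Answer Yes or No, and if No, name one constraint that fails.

Yes

Across: 2+5=7; 3+1=4; 6+4=10. Down: 2+3+6=11; 5+1+4=10. No digit repeats within any run.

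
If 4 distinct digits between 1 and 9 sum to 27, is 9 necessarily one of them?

Yes

Every partition of 27 into 4 distinct digits includes 9: {3,7,8,9}, {4,6,8,9}, {5,6,7,9}.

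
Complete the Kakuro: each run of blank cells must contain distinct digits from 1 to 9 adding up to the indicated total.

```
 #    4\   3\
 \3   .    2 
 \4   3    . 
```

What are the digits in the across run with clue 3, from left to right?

1 2

3 in 2 cells must be {1,2}; 4 in 2 cells must be {1,3}.
R1C1 = 3 − 2 = 1 completes the 3 across.
R2C2 = 4 − 3 = 1 completes the 4 across.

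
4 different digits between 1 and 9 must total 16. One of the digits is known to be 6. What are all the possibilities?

{1,2,6,7}; {1,4,5,6}; {2,3,5,6}

4 distinct digits from 1–9 sum between 10 and 30.
Keeping only sets containing 6.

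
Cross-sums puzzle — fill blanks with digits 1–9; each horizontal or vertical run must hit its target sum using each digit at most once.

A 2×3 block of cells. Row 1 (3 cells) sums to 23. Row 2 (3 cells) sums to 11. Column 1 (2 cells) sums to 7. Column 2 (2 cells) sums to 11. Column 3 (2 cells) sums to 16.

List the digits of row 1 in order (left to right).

6, 8, 9

23 in 3 cells must be {6,8,9}; 16 in 2 cells must be {7,9}.
The 23 across and the 7 down share only 6, so (1,1) = 6.
Given what's placed, (1,3) must be 9 to fit the 23 across and 16 down.
(2,1) = 7 − 6 = 1 completes the 7 down.
(2,3) = 16 − 9 = 7 completes the 16 down.
(1,2) = 23 − 15 = 8 completes the 23 across.
(2,2) = 11 − 8 = 3 completes the 11 across.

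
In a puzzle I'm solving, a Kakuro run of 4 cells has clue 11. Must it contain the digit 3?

Yes

The only way to make 11 from 4 distinct digits is {1,2,3,5}, which contains 3.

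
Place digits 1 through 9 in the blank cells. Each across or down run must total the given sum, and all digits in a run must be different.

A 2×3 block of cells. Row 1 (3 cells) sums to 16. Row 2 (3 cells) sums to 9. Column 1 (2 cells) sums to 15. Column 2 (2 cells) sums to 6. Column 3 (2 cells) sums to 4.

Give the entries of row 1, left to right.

9 4 3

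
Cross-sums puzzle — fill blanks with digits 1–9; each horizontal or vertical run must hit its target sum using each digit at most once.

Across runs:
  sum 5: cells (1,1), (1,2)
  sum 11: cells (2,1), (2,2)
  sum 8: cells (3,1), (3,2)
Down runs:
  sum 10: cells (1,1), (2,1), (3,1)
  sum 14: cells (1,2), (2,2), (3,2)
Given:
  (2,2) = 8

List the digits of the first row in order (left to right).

1, 4

(2,1) = 11 − 8 = 3 completes the 11 across.
No cell is forced outright now. (1,1) can only be 1 or 2 (the digits allowed by both its 5 across and its 10 down). If (1,1) = 2: then (1,2) would have to be in {3} for the 5 across but in {1,2,4,5} for the 14 down — contradiction. So (1,1) = 1.
(1,2) = 5 − 1 = 4 completes the 5 across.
(3,1) = 10 − 4 = 6 completes the 10 down.
(3,2) = 8 − 6 = 2 completes the 8 across.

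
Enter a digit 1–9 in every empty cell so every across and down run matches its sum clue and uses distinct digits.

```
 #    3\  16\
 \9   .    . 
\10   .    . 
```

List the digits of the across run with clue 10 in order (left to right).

3 in 2 cells must be {1,2}; 16 in 2 cells must be {7,9}.
The 9 across and the 16 down share only 7, so R1C2 = 7.
R2C2 = 16 − 7 = 9 completes the 16 down.
R1C1 = 9 − 7 = 2 completes the 9 across.
R2C1 = 10 − 9 = 1 completes the 10 across.

1, 9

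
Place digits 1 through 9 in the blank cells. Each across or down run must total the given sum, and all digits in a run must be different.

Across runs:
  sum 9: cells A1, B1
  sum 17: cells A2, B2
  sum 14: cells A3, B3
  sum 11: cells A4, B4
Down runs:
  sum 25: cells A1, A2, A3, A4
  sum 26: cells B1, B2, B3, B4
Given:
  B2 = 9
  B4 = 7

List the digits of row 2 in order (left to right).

17 in 2 cells must be {8,9}.
A2 = 17 − 9 = 8 completes the 17 across.
A4 = 11 − 7 = 4 completes the 11 across.
Given what's placed, A3 must be 6 to fit the 14 across and 25 down.
B3 = 14 − 6 = 8 completes the 14 across.
A1 = 25 − 18 = 7 completes the 25 down.
B1 = 9 − 7 = 2 completes the 9 across.

8 9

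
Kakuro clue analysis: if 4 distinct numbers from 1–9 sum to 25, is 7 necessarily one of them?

No

Counterexample: {2,6,8,9} sums to 25 without using 7.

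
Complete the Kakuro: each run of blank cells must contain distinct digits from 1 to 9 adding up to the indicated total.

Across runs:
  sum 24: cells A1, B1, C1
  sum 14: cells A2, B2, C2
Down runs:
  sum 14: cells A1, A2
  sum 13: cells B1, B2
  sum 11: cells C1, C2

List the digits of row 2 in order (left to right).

5 6 3

24 in 3 cells must be {7,8,9}.
Nothing is forced directly, so branch on B1, whose candidates are 7 or 8 or 9. If B1 = 8: that forces A1 = 9, C1 = 7, A2 = 5, after which B2 would have to be in {1,2,3,6,7,8} for the 14 across but in {5} for the 13 down — contradiction. If B1 = 9: that forces A1 = 8, C1 = 7, A2 = 6, after which B2 would have to be in {1,3,5,7} for the 14 across but in {4} for the 13 down — contradiction. So B1 = 7.
B2 = 13 − 7 = 6 completes the 13 down.
Given what's placed, A2 must be 5 to fit the 14 across and 14 down.
C2 = 14 − 11 = 3 completes the 14 across.
A1 = 14 − 5 = 9 completes the 14 down.
C1 = 24 − 16 = 8 completes the 24 across.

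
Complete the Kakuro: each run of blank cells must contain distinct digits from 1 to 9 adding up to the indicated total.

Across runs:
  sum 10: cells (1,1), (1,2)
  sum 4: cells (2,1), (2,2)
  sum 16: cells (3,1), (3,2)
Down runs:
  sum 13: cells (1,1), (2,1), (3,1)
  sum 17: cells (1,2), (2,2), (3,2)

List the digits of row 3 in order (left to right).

4 in 2 cells must be {1,3}; 16 in 2 cells must be {7,9}.
Nothing is forced directly, so branch on (2,1), whose candidates are 1 or 3. If (2,1) = 1: that forces (2,2) = 3, (3,2) = 9, after which (1,2) would have to be in {1,2,3,4,6,7,8,9} for the 10 across but in {5} for the 17 down — contradiction. So (2,1) = 3.
(2,2) = 4 − 3 = 1 completes the 4 across.
Given what's placed, (3,1) must be 9 to fit the 16 across and 13 down.
(3,2) = 16 − 9 = 7 completes the 16 across.
(1,1) = 13 − 12 = 1 completes the 13 down.
(1,2) = 10 − 1 = 9 completes the 10 across.

9, 7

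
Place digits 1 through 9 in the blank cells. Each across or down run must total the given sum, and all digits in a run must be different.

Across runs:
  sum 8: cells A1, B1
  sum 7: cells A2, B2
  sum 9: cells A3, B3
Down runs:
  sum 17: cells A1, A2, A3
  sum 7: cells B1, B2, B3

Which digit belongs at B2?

4

7 in 3 cells must be {1,2,4}.
Nothing is forced directly, so branch on B3, whose candidates are 1 or 2 or 4. If B3 = 2: that forces B1 = 1, B2 = 4, A3 = 7, after which A1 would have to be in {7} for the 8 across but in {1,2,4,6,8,9} for the 17 down — contradiction. If B3 = 4: that forces A3 = 5, A1 = 3, after which B1 would have to be in {5} for the 8 across but in {1,2} for the 7 down — contradiction. So B3 = 1.
Given what's placed, B1 must be 2 to fit the 8 across and 7 down.
B2 = 7 − 3 = 4 completes the 7 down.
A3 = 9 − 1 = 8 completes the 9 across.
A1 = 8 − 2 = 6 completes the 8 across.
A2 = 7 − 4 = 3 completes the 7 across.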